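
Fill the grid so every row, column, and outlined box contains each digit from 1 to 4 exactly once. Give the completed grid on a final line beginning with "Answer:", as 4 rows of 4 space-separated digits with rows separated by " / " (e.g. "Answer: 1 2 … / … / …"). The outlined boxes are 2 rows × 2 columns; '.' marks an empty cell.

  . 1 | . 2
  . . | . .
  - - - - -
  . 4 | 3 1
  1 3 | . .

Step 1. [r1c3∈{4}] only 4 remains possible at r1c3 ⇒ r1c3=4.
Step 2. [r2c1∈{2,3,4}] r2c1 is the only open cell in row 2 admitting 4. So r2c1=4.
Step 3. [r2c4∈{3}] nothing but 3 survives at r2c4, so r2c4=3.
Step 4. [r2c2∈{2}] only 2 remains possible at r2c2. So r2c2=2.
Step 5. [r4c4∈{4}] only 4 remains possible at r4c4. So r4c4=4.
Step 6. [r1c1∈{3}] r1c1 is down to just 3, so r1c1=3.
Step 7. [r4c3∈{2}] r4c3's peers cover all but 2 ⇒ r4c3=2.
Step 8. [r3c1∈{2}] r3c1's peers cover all but 2, so r3c1=2.
Step 9. [r2c3∈{1}] r2c3's peers cover all but 1. So r2c3=1.

Answer: 3 1 4 2 / 4 2 1 3 / 2 4 3 1 / 1 3 2 4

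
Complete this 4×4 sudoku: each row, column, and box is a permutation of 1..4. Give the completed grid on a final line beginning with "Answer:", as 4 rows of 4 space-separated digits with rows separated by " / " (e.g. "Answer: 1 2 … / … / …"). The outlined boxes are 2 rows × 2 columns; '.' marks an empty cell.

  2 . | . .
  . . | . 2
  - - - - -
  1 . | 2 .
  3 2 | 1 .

Step 1. [r1c4∈{1,3,4}] 1 has one home in col 4: r1c4, so r1c4=1.
Step 2. [r3c2∈{4}] r3c2's peers cover all but 4. So r3c2=4.
Step 3. [r1c3∈{3,4}] row 1 places 4 nowhere but r1c3 ⇒ r1c3=4.
Step 4. [r2c2∈{1,3}] row 2 places 1 nowhere but r2c2. So r2c2=1.
Step 5. [r2c3∈{3}] nothing but 3 survives at r2c3 ⇒ r2c3=3.
Step 6. [r4c4∈{4}] nothing but 4 survives at r4c4 ⇒ r4c4=4.
Step 7. [r3c4∈{3}] r3c4 has the single candidate 3 ⇒ r3c4=3.
Step 8. [r2c1∈{4}] nothing but 4 survives at r2c1 ⇒ r2c1=4.
Step 9. [r1c2∈{3}] nothing but 3 survives at r1c2. So r1c2=3.

Answer: 2 3 4 1 / 4 1 3 2 / 1 4 2 3 / 3 2 1 4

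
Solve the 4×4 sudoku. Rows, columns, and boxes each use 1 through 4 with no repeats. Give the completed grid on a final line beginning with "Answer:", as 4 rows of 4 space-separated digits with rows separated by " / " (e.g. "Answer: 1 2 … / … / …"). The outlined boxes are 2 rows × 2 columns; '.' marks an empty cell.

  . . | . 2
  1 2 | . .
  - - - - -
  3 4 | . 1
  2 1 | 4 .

Step 1. [r2c3∈{3}] r2c3 has the single candidate 3. So r2c3=3.
Step 2. [r1c1∈{4}] r1c1's peers cover all but 4. So r1c1=4.
Step 3. [r4c4∈{3}] nothing but 3 survives at r4c4 ⇒ r4c4=3.
Step 4. [r1c3∈{1}] r1c3's peers cover all but 1, so r1c3=1.
Step 5. [r2c4∈{4}] r2c4's peers cover all but 4. So r2c4=4.
Step 6. [r3c3∈{2}] r3c3 has the single candidate 2, so r3c3=2.
Step 7. [r1c2∈{3}] r1c2's peers cover all but 3 ⇒ r1c2=3.

Answer: 4 3 1 2 / 1 2 3 4 / 3 4 2 1 / 2 1 4 3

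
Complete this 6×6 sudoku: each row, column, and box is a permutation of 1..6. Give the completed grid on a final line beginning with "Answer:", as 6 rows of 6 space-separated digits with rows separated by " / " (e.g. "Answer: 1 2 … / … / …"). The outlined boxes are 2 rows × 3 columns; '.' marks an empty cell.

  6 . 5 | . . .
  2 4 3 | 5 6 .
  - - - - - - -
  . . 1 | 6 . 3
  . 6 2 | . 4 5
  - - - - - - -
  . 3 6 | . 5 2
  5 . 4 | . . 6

Step 1. [r1c4∈{1,2,3,4}] 2 has one home in col 4: r1c4 ⇒ r1c4=2.
Step 2. [r1c2∈{1}] only 1 remains possible at r1c2, so r1c2=1.
Step 3. [r6c5∈{1,3}] r6c5 is the only open cell in col 5 admitting 1, so r6c5=1.
Step 4. [r2c6∈{1}] r2c6's peers cover all but 1. So r2c6=1.
Step 5. [r4c4∈{1}] nothing but 1 survives at r4c4. So r4c4=1.
Step 6. [r1c5∈{3}] only 3 remains possible at r1c5, so r1c5=3.
Step 7. [r3c2∈{5}] r3c2 has the single candidate 5. So r3c2=5.
Step 8. [r4c1∈{3}] r4c1 is down to just 3. So r4c1=3.
Step 9. [r3c5∈{2}] r3c5 is down to just 2, so r3c5=2.
Step 10. [r6c4∈{3}] r6c4 has the single candidate 3 ⇒ r6c4=3.
Step 11. [r1c6∈{4}] only 4 remains possible at r1c6, so r1c6=4.
Step 12. [r5c1∈{1}] nothing but 1 survives at r5c1, so r5c1=1.
Step 13. [r3c1∈{4}] only 4 remains possible at r3c1. So r3c1=4.
Step 14. [r5c4∈{4}] r5c4's peers cover all but 4. So r5c4=4.
Step 15. [r6c2∈{2}] only 2 remains possible at r6c2 ⇒ r6c2=2.

Answer: 6 1 5 2 3 4 / 2 4 3 5 6 1 / 4 5 1 6 2 3 / 3 6 2 1 4 5 / 1 3 6 4 5 2 / 5 2 4 3 1 6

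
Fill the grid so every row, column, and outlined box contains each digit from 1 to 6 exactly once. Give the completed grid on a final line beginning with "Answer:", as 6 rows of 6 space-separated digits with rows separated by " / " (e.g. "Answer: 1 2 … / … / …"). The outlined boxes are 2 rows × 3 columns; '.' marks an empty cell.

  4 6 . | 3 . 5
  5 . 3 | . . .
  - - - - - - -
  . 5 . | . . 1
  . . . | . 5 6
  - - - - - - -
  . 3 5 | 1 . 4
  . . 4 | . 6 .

Step 1. [r5c5∈{2}] r5c5's peers cover all but 2 ⇒ r5c5=2.
Step 2. [r1c3∈{1,2}] row 1 places 2 nowhere but r1c3, so r1c3=2.
Step 3. [r4c1∈{1,2,3}] r4c1 is the only open cell in row 4 admitting 3. So r4c1=3.
Step 4. [r4c2∈{1,2,4}] col 2 places 4 nowhere but r4c2 ⇒ r4c2=4.
Step 5. [r3c1∈{2,6}] r3c1 is the only open cell in box 3 admitting 2, so r3c1=2.
Step 6. [r2c2∈{1}] only 1 remains possible at r2c2. So r2c2=1.
Step 7. [r3c4∈{4}] nothing but 4 survives at r3c4 ⇒ r3c4=4.
Step 8. [r2c4∈{2,6}] 6 has one home in row 2: r2c4 ⇒ r2c4=6.
Step 9. [r4c3∈{1}] nothing but 1 survives at r4c3 ⇒ r4c3=1.
Step 10. [r6c6∈{3}] nothing but 3 survives at r6c6. So r6c6=3.
Step 11. [r1c5∈{1}] r1c5 has the single candidate 1, so r1c5=1.
Step 12. [r4c4∈{2}] r4c4 has the single candidate 2. So r4c4=2.
Step 13. [r3c3∈{6}] r3c3 is down to just 6 ⇒ r3c3=6.
Step 14. [r3c5∈{3}] nothing but 3 survives at r3c5, so r3c5=3.
Step 15. [r6c1∈{1}] nothing but 1 survives at r6c1, so r6c1=1.
Step 16. [r6c4∈{5}] r6c4 is down to just 5. So r6c4=5.
Step 17. [r6c2∈{2}] only 2 remains possible at r6c2 ⇒ r6c2=2.
Step 18. [r5c1∈{6}] r5c1's peers cover all but 6, so r5c1=6.
Step 19. [r2c6∈{2}] nothing but 2 survives at r2c6, so r2c6=2.
Step 20. [r2c5∈{4}] r2c5 is down to just 4, so r2c5=4.

Answer: 4 6 2 3 1 5 / 5 1 3 6 4 2 / 2 5 6 4 3 1 / 3 4 1 2 5 6 / 6 3 5 1 2 4 / 1 2 4 5 6 3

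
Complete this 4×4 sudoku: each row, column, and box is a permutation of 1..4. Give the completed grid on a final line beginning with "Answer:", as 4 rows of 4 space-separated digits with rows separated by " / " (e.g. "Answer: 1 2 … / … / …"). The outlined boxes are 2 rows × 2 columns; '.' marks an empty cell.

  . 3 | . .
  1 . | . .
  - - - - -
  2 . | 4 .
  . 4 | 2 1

Step 1. [r2c4∈{2,3,4}] across row 2, 4 lands solely at r2c4 ⇒ r2c4=4.
Step 2. [r2c2∈{2}] only 2 remains possible at r2c2, so r2c2=2.
Step 3. [r2c3∈{3}] only 3 remains possible at r2c3. So r2c3=3.
Step 4. [r1c3∈{1}] only 1 remains possible at r1c3 ⇒ r1c3=1.
Step 5. [r4c1∈{3}] r4c1's peers cover all but 3 ⇒ r4c1=3.
Step 6. [r3c4∈{3}] r3c4 has the single candidate 3, so r3c4=3.
Step 7. [r1c4∈{2}] only 2 remains possible at r1c4, so r1c4=2.
Step 8. [r3c2∈{1}] nothing but 1 survives at r3c2 ⇒ r3c2=1.
Step 9. [r1c1∈{4}] only 4 remains possible at r1c1 ⇒ r1c1=4.

Answer: 4 3 1 2 / 1 2 3 4 / 2 1 4 3 / 3 4 2 1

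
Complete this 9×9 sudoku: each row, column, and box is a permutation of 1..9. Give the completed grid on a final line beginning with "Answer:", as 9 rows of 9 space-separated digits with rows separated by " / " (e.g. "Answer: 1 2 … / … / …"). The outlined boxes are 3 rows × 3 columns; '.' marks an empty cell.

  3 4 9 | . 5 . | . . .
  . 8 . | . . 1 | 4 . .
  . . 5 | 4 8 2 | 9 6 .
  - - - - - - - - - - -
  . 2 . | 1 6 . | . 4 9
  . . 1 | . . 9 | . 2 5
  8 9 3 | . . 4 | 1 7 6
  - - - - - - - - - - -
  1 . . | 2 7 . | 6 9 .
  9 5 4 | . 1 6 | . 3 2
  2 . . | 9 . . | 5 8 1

Step 1. [r4c3∈{7}] r4c3 is down to just 7 ⇒ r4c3=7.
Step 2. [r5c5∈{3}] only 3 remains possible at r5c5 ⇒ r5c5=3.
Step 3. [r1c6∈{7}] r1c6's peers cover all but 7. So r1c6=7.
Step 4. [r3c1∈{7}] nothing but 7 survives at r3c1 ⇒ r3c1=7.
Step 5. [r5c7∈{8}] r5c7's peers cover all but 8, so r5c7=8.
Step 6. [r7c6∈{3,5,8}] across row 7, 5 lands solely at r7c6 ⇒ r7c6=5.
Step 7. [r2c1∈{6}] nothing but 6 survives at r2c1, so r2c1=6.
Step 8. [r9c2∈{3,6,7}] 7 has one home in row 9: r9c2, so r9c2=7.
Step 9. [r2c4∈{3}] r2c4 is down to just 3 ⇒ r2c4=3.
Step 10. [r4c6∈{8}] only 8 remains possible at r4c6 ⇒ r4c6=8.
Step 11. [r4c7∈{3}] only 3 remains possible at r4c7. So r4c7=3.
Step 12. [r6c5∈{2}] r6c5 has the single candidate 2 ⇒ r6c5=2.
Step 13. [r5c2∈{6}] r5c2 is down to just 6. So r5c2=6.
Step 14. [r1c9∈{8}] only 8 remains possible at r1c9. So r1c9=8.
Step 15. [r3c9∈{3}] only 3 remains possible at r3c9, so r3c9=3.
Step 16. [r5c1∈{4}] nothing but 4 survives at r5c1, so r5c1=4.
Step 17. [r4c1∈{5}] only 5 remains possible at r4c1 ⇒ r4c1=5.
Step 18. [r7c3∈{8}] only 8 remains possible at r7c3. So r7c3=8.
Step 19. [r7c9∈{4}] nothing but 4 survives at r7c9, so r7c9=4.
Step 20. [r1c8∈{1}] r1c8 is down to just 1 ⇒ r1c8=1.
Step 21. [r2c8∈{5}] r2c8 has the single candidate 5. So r2c8=5.
Step 22. [r9c6∈{3}] r9c6's peers cover all but 3 ⇒ r9c6=3.
Step 23. [r2c5∈{9}] nothing but 9 survives at r2c5. So r2c5=9.
Step 24. [r8c7∈{7}] nothing but 7 survives at r8c7. So r8c7=7.
Step 25. [r8c4∈{8}] r8c4's peers cover all but 8. So r8c4=8.
Step 26. [r5c4∈{7}] r5c4 has the single candidate 7, so r5c4=7.
Step 27. [r6c4∈{5}] nothing but 5 survives at r6c4 ⇒ r6c4=5.
Step 28. [r7c2∈{3}] r7c2 is down to just 3, so r7c2=3.
Step 29. [r9c5∈{4}] only 4 remains possible at r9c5. So r9c5=4.
Step 30. [r2c9∈{7}] nothing but 7 survives at r2c9 ⇒ r2c9=7.
Step 31. [r1c7∈{2}] only 2 remains possible at r1c7, so r1c7=2.
Step 32. [r3c2∈{1}] r3c2's peers cover all but 1 ⇒ r3c2=1.
Step 33. [r2c3∈{2}] r2c3's peers cover all but 2. So r2c3=2.
Step 34. [r1c4∈{6}] nothing but 6 survives at r1c4 ⇒ r1c4=6.
Step 35. [r9c3∈{6}] only 6 remains possible at r9c3, so r9c3=6.

Answer: 3 4 9 6 5 7 2 1 8 / 6 8 2 3 9 1 4 5 7 / 7 1 5 4 8 2 9 6 3 / 5 2 7 1 6 8 3 4 9 / 4 6 1 7 3 9 8 2 5 / 8 9 3 5 2 4 1 7 6 / 1 3 8 2 7 5 6 9 4 / 9 5 4 8 1 6 7 3 2 / 2 7 6 9 4 3 5 8 1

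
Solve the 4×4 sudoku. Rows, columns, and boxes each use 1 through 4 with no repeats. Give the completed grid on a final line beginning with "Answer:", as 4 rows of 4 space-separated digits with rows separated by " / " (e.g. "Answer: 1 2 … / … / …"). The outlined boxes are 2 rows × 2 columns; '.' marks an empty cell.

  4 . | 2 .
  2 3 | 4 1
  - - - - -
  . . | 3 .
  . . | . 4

Step 1. [r3c1∈{1}] r3c1 has the single candidate 1 ⇒ r3c1=1.
Step 2. [r3c4∈{2}] nothing but 2 survives at r3c4 ⇒ r3c4=2.
Step 3. [r4c3∈{1}] r4c3's peers cover all but 1, so r4c3=1.
Step 4. [r1c4∈{3}] r1c4 is down to just 3, so r1c4=3.
Step 5. [r3c2∈{4}] r3c2's peers cover all but 4. So r3c2=4.
Step 6. [r4c1∈{3}] nothing but 3 survives at r4c1, so r4c1=3.
Step 7. [r4c2∈{2}] nothing but 2 survives at r4c2. So r4c2=2.
Step 8. [r1c2∈{1}] nothing but 1 survives at r1c2 ⇒ r1c2=1.

Answer: 4 1 2 3 / 2 3 4 1 / 1 4 3 2 / 3 2 1 4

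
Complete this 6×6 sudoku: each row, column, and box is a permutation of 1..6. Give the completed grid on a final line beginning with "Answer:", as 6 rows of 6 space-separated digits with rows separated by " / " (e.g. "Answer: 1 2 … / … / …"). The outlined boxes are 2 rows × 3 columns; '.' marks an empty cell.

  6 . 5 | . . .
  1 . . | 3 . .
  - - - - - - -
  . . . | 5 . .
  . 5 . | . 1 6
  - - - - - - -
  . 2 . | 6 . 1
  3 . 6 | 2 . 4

Step 1. [r2c3∈{2,4}] in box 1, 2 fits only at r2c3 ⇒ r2c3=2.
Step 2. [r4c4∈{4}] r4c4 has the single candidate 4. So r4c4=4.
Step 3. [r3c6∈{2,3}] r3c6 is the only open cell in col 6 admitting 3 ⇒ r3c6=3.
Step 4. [r2c2∈{4}] nothing but 4 survives at r2c2 ⇒ r2c2=4.
Step 5. [r5c1∈{4,5}] col 1 places 5 nowhere but r5c1 ⇒ r5c1=5.
Step 6. [r3c5∈{2}] only 2 remains possible at r3c5. So r3c5=2.
Step 7. [r3c3∈{1,4}] 1 has one home in col 3: r3c3 ⇒ r3c3=1.
Step 8. [r2c5∈{5,6}] across row 2, 6 lands solely at r2c5 ⇒ r2c5=6.
Step 9. [r6c5∈{5}] only 5 remains possible at r6c5, so r6c5=5.
Step 10. [r1c2∈{3}] nothing but 3 survives at r1c2 ⇒ r1c2=3.
Step 11. [r4c1∈{2}] r4c1 has the single candidate 2 ⇒ r4c1=2.
Step 12. [r1c5∈{4}] nothing but 4 survives at r1c5 ⇒ r1c5=4.
Step 13. [r2c6∈{5}] only 5 remains possible at r2c6. So r2c6=5.
Step 14. [r5c3∈{4}] r5c3 has the single candidate 4 ⇒ r5c3=4.
Step 15. [r4c3∈{3}] r4c3 is down to just 3 ⇒ r4c3=3.
Step 16. [r5c5∈{3}] r5c5 has the single candidate 3. So r5c5=3.
Step 17. [r1c4∈{1}] nothing but 1 survives at r1c4, so r1c4=1.
Step 18. [r6c2∈{1}] r6c2 has the single candidate 1, so r6c2=1.
Step 19. [r3c1∈{4}] r3c1 has the single candidate 4 ⇒ r3c1=4.
Step 20. [r1c6∈{2}] only 2 remains possible at r1c6, so r1c6=2.
Step 21. [r3c2∈{6}] only 6 remains possible at r3c2. So r3c2=6.

Answer: 6 3 5 1 4 2 / 1 4 2 3 6 5 / 4 6 1 5 2 3 / 2 5 3 4 1 6 / 5 2 4 6 3 1 / 3 1 6 2 5 4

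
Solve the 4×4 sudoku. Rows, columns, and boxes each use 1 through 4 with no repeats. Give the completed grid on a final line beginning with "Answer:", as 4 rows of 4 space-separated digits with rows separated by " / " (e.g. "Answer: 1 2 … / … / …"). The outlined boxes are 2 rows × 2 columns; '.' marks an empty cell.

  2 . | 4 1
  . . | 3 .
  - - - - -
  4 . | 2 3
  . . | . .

Step 1. [r3c2∈{1}] only 1 remains possible at r3c2, so r3c2=1.
Step 2. [r4c2∈{2,3}] across row 4, 2 lands solely at r4c2. So r4c2=2.
Step 3. [r4c4∈{4}] r4c4's peers cover all but 4, so r4c4=4.
Step 4. [r2c4∈{2}] r2c4 has the single candidate 2. So r2c4=2.
Step 5. [r2c1∈{1}] nothing but 1 survives at r2c1 ⇒ r2c1=1.
Step 6. [r2c2∈{4}] r2c2's peers cover all but 4. So r2c2=4.
Step 7. [r4c3∈{1}] nothing but 1 survives at r4c3. So r4c3=1.
Step 8. [r1c2∈{3}] nothing but 3 survives at r1c2. So r1c2=3.
Step 9. [r4c1∈{3}] only 3 remains possible at r4c1. So r4c1=3.

Answer: 2 3 4 1 / 1 4 3 2 / 4 1 2 3 / 3 2 1 4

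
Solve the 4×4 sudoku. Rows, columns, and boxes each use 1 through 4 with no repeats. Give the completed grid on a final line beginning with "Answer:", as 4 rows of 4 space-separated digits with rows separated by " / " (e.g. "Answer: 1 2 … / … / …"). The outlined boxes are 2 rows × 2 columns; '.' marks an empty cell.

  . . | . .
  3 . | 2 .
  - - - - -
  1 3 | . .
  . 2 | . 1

Step 1. [r2c4∈{4}] nothing but 4 survives at r2c4. So r2c4=4.
Step 2. [r1c3∈{1,3}] across col 3, 1 lands solely at r1c3, so r1c3=1.
Step 3. [r4c1∈{4}] r4c1's peers cover all but 4, so r4c1=4.
Step 4. [r3c4∈{2}] r3c4 is down to just 2. So r3c4=2.
Step 5. [r1c1∈{2}] r1c1's peers cover all but 2, so r1c1=2.
Step 6. [r3c3∈{4}] nothing but 4 survives at r3c3. So r3c3=4.
Step 7. [r4c3∈{3}] only 3 remains possible at r4c3 ⇒ r4c3=3.
Step 8. [r1c4∈{3}] r1c4 has the single candidate 3, so r1c4=3.
Step 9. [r2c2∈{1}] nothing but 1 survives at r2c2 ⇒ r2c2=1.
Step 10. [r1c2∈{4}] r1c2 is down to just 4, so r1c2=4.

Answer: 2 4 1 3 / 3 1 2 4 / 1 3 4 2 / 4 2 3 1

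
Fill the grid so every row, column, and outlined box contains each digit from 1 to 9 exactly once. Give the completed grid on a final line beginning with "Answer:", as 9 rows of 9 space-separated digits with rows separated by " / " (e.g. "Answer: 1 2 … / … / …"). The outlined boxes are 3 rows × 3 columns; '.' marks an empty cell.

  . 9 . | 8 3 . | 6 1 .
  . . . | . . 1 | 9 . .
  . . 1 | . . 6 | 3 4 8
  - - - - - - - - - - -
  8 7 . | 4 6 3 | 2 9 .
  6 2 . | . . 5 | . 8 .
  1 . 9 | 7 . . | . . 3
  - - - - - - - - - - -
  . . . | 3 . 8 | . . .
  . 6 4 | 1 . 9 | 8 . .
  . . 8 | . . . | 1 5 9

Step 1. [r3c2∈{5}] nothing but 5 survives at r3c2. So r3c2=5.
Step 2. [r1c9∈{2,5,7}] r1c9 is the only open cell in row 1 admitting 5 ⇒ r1c9=5.
Step 3. [r7c9∈{2,4,6,7}] across col 9, 6 lands solely at r7c9 ⇒ r7c9=6.
Step 4. [r7c7∈{4,7}] 4 has one home in box 9: r7c7 ⇒ r7c7=4.
Step 5. [r2c3∈{2,3,6,7}] row 2 places 6 nowhere but r2c3. So r2c3=6.
Step 6. [r8c8∈{2,3,7}] across col 8, 3 lands solely at r8c8, so r8c8=3.
Step 7. [r6c6∈{2}] only 2 remains possible at r6c6. So r6c6=2.
Step 8. [r7c1∈{2,5,7,9}] 9 has one home in row 7: r7c1 ⇒ r7c1=9.
Step 9. [r8c1∈{2,5,7}] r8c1 is the only open cell in col 1 admitting 5 ⇒ r8c1=5.
Step 10. [r7c5∈{2,5,7}] across row 7, 5 lands solely at r7c5 ⇒ r7c5=5.
Step 11. [r2c2∈{3,4,8}] 8 has one home in row 2: r2c2 ⇒ r2c2=8.
Step 12. [r2c1∈{2,3,4,7}] row 2 places 3 nowhere but r2c1 ⇒ r2c1=3.
Step 13. [r2c5∈{2,4,7}] 4 has one home in row 2: r2c5 ⇒ r2c5=4.
Step 14. [r1c6∈{7}] r1c6 has the single candidate 7. So r1c6=7.
Step 15. [r7c3∈{2,7}] r7c3 is the only open cell in col 3 admitting 7, so r7c3=7.
Step 16. [r9c1∈{2}] r9c1 is down to just 2. So r9c1=2.
Step 17. [r8c9∈{2,7}] box 9 places 7 nowhere but r8c9, so r8c9=7.
Step 18. [r5c5∈{1,9}] in col 5, 1 fits only at r5c5. So r5c5=1.
Step 19. [r3c5∈{2,9}] 9 has one home in col 5: r3c5 ⇒ r3c5=9.
Step 20. [r2c9∈{2}] r2c9's peers cover all but 2. So r2c9=2.
Step 21. [r1c3∈{2}] r1c3 has the single candidate 2, so r1c3=2.
Step 22. [r8c5∈{2}] r8c5 has the single candidate 2, so r8c5=2.
Step 23. [r9c5∈{7}] r9c5 is down to just 7, so r9c5=7.
Step 24. [r7c2∈{1}] only 1 remains possible at r7c2. So r7c2=1.
Step 25. [r2c4∈{5}] only 5 remains possible at r2c4, so r2c4=5.
Step 26. [r6c8∈{6}] only 6 remains possible at r6c8 ⇒ r6c8=6.
Step 27. [r5c7∈{7}] nothing but 7 survives at r5c7. So r5c7=7.
Step 28. [r5c4∈{9}] nothing but 9 survives at r5c4, so r5c4=9.
Step 29. [r9c2∈{3}] nothing but 3 survives at r9c2. So r9c2=3.
Step 30. [r2c8∈{7}] only 7 remains possible at r2c8, so r2c8=7.
Step 31. [r6c2∈{4}] only 4 remains possible at r6c2, so r6c2=4.
Step 32. [r6c7∈{5}] only 5 remains possible at r6c7. So r6c7=5.
Step 33. [r4c3∈{5}] only 5 remains possible at r4c3 ⇒ r4c3=5.
Step 34. [r9c4∈{6}] r9c4's peers cover all but 6, so r9c4=6.
Step 35. [r9c6∈{4}] r9c6's peers cover all but 4 ⇒ r9c6=4.
Step 36. [r5c3∈{3}] r5c3 is down to just 3 ⇒ r5c3=3.
Step 37. [r1c1∈{4}] r1c1 has the single candidate 4. So r1c1=4.
Step 38. [r6c5∈{8}] r6c5's peers cover all but 8. So r6c5=8.
Step 39. [r7c8∈{2}] r7c8 has the single candidate 2. So r7c8=2.
Step 40. [r3c1∈{7}] r3c1 is down to just 7, so r3c1=7.
Step 41. [r5c9∈{4}] only 4 remains possible at r5c9 ⇒ r5c9=4.
Step 42. [r4c9∈{1}] r4c9 is down to just 1. So r4c9=1.
Step 43. [r3c4∈{2}] nothing but 2 survives at r3c4 ⇒ r3c4=2.

Answer: 4 9 2 8 3 7 6 1 5 / 3 8 6 5 4 1 9 7 2 / 7 5 1 2 9 6 3 4 8 / 8 7 5 4 6 3 2 9 1 / 6 2 3 9 1 5 7 8 4 / 1 4 9 7 8 2 5 6 3 / 9 1 7 3 5 8 4 2 6 / 5 6 4 1 2 9 8 3 7 / 2 3 8 6 7 4 1 5 9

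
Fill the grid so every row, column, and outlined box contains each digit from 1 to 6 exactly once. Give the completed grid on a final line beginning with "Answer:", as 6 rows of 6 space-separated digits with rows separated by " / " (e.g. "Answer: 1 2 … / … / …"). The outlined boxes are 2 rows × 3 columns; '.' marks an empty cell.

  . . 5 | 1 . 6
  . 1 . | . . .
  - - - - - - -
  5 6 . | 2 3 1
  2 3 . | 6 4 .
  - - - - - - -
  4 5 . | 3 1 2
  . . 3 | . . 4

Step 1. [r2c3∈{2,4,6}] col 3 places 2 nowhere but r2c3 ⇒ r2c3=2.
Step 2. [r2c5∈{5}] r2c5 has the single candidate 5 ⇒ r2c5=5.
Step 3. [r2c1∈{3,6}] row 2 places 6 nowhere but r2c1 ⇒ r2c1=6.
Step 4. [r4c3∈{1}] r4c3's peers cover all but 1. So r4c3=1.
Step 5. [r2c4∈{4}] nothing but 4 survives at r2c4 ⇒ r2c4=4.
Step 6. [r3c3∈{4}] r3c3's peers cover all but 4, so r3c3=4.
Step 7. [r1c5∈{2}] r1c5 is down to just 2, so r1c5=2.
Step 8. [r5c3∈{6}] only 6 remains possible at r5c3. So r5c3=6.
Step 9. [r1c2∈{4}] only 4 remains possible at r1c2. So r1c2=4.
Step 10. [r1c1∈{3}] r1c1 is down to just 3. So r1c1=3.
Step 11. [r4c6∈{5}] only 5 remains possible at r4c6, so r4c6=5.
Step 12. [r6c5∈{6}] only 6 remains possible at r6c5 ⇒ r6c5=6.
Step 13. [r2c6∈{3}] r2c6's peers cover all but 3. So r2c6=3.
Step 14. [r6c1∈{1}] nothing but 1 survives at r6c1 ⇒ r6c1=1.
Step 15. [r6c4∈{5}] nothing but 5 survives at r6c4, so r6c4=5.
Step 16. [r6c2∈{2}] r6c2 is down to just 2. So r6c2=2.

Answer: 3 4 5 1 2 6 / 6 1 2 4 5 3 / 5 6 4 2 3 1 / 2 3 1 6 4 5 / 4 5 6 3 1 2 / 1 2 3 5 6 4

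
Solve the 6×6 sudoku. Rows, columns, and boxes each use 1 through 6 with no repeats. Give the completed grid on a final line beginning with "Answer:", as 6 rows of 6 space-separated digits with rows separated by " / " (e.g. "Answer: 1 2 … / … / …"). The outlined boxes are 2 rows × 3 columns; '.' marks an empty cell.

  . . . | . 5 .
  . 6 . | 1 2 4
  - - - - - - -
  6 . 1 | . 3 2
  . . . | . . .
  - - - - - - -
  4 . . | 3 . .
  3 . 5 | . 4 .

Step 1. [r1c6∈{3,6}] r1c6 is the only open cell in col 6 admitting 3. So r1c6=3.
Step 2. [r4c2∈{2,3,4,5}] in col 2, 3 fits only at r4c2 ⇒ r4c2=3.
Step 3. [r5c3∈{2,6}] across col 3, 6 lands solely at r5c3, so r5c3=6.
Step 4. [r5c5∈{1}] nothing but 1 survives at r5c5. So r5c5=1.
Step 5. [r3c2∈{4,5}] in col 2, 5 fits only at r3c2. So r3c2=5.
Step 6. [r4c3∈{2,4}] r4c3 is the only open cell in box 3 admitting 4 ⇒ r4c3=4.
Step 7. [r4c4∈{5,6}] in col 4, 5 fits only at r4c4, so r4c4=5.
Step 8. [r6c4∈{2,6}] r6c4 is the only open cell in col 4 admitting 2 ⇒ r6c4=2.
Step 9. [r1c3∈{2}] only 2 remains possible at r1c3, so r1c3=2.
Step 10. [r6c2∈{1}] only 1 remains possible at r6c2. So r6c2=1.
Step 11. [r4c5∈{6}] only 6 remains possible at r4c5, so r4c5=6.
Step 12. [r4c6∈{1}] r4c6's peers cover all but 1. So r4c6=1.
Step 13. [r1c1∈{1}] r1c1 has the single candidate 1. So r1c1=1.
Step 14. [r1c4∈{6}] r1c4's peers cover all but 6 ⇒ r1c4=6.
Step 15. [r6c6∈{6}] r6c6's peers cover all but 6 ⇒ r6c6=6.
Step 16. [r5c2∈{2}] r5c2 has the single candidate 2. So r5c2=2.
Step 17. [r2c1∈{5}] nothing but 5 survives at r2c1, so r2c1=5.
Step 18. [r2c3∈{3}] only 3 remains possible at r2c3 ⇒ r2c3=3.
Step 19. [r4c1∈{2}] r4c1's peers cover all but 2 ⇒ r4c1=2.
Step 20. [r5c6∈{5}] r5c6 is down to just 5. So r5c6=5.
Step 21. [r3c4∈{4}] r3c4 is down to just 4. So r3c4=4.
Step 22. [r1c2∈{4}] only 4 remains possible at r1c2, so r1c2=4.

Answer: 1 4 2 6 5 3 / 5 6 3 1 2 4 / 6 5 1 4 3 2 / 2 3 4 5 6 1 / 4 2 6 3 1 5 / 3 1 5 2 4 6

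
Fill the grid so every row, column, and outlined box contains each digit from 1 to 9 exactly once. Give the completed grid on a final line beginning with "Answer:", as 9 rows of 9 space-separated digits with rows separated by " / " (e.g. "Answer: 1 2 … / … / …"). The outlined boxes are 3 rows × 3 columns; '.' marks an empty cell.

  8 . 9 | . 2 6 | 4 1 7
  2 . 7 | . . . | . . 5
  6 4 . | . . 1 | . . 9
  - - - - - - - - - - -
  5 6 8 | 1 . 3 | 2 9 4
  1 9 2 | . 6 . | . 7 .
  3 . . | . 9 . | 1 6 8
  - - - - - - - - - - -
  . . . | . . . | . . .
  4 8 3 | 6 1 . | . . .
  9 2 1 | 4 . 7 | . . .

Step 1. [r5c7∈{3,5}] r5c7 is the only open cell in box 6 admitting 5. So r5c7=5.
Step 2. [r3c8∈{2,3,8}] in row 3, 2 fits only at r3c8 ⇒ r3c8=2.
Step 3. [r5c4∈{8}] nothing but 8 survives at r5c4, so r5c4=8.
Step 4. [r3c3∈{5}] r3c3 is down to just 5 ⇒ r3c3=5.
Step 5. [r7c2∈{5,7}] r7c2 is the only open cell in col 2 admitting 5 ⇒ r7c2=5.
Step 6. [r2c7∈{3,6,8}] row 2 places 6 nowhere but r2c7, so r2c7=6.
Step 7. [r9c5∈{3,5,8}] across col 5, 5 lands solely at r9c5. So r9c5=5.
Step 8. [r2c5∈{3,4,8}] 4 has one home in col 5: r2c5 ⇒ r2c5=4.
Step 9. [r7c9∈{1,2,3,6}] in row 7, 1 fits only at r7c9. So r7c9=1.
Step 10. [r6c6∈{2,4,5}] 5 has one home in col 6: r6c6 ⇒ r6c6=5.
Step 11. [r1c2∈{3}] r1c2 is down to just 3. So r1c2=3.
Step 12. [r6c4∈{2,7}] row 6 places 2 nowhere but r6c4. So r6c4=2.
Step 13. [r7c6∈{2,8,9}] in row 7, 2 fits only at r7c6, so r7c6=2.
Step 14. [r7c5∈{3,8}] 8 has one home in box 8: r7c5, so r7c5=8.
Step 15. [r7c4∈{3,9}] in box 8, 3 fits only at r7c4. So r7c4=3.
Step 16. [r3c7∈{3,8}] across row 3, 8 lands solely at r3c7. So r3c7=8.
Step 17. [r7c7∈{7,9}] r7c7 is the only open cell in row 7 admitting 9. So r7c7=9.
Step 18. [r9c7∈{3}] r9c7 has the single candidate 3, so r9c7=3.
Step 19. [r3c4∈{7}] r3c4 is down to just 7, so r3c4=7.
Step 20. [r8c6∈{9}] nothing but 9 survives at r8c6 ⇒ r8c6=9.
Step 21. [r4c5∈{7}] only 7 remains possible at r4c5, so r4c5=7.
Step 22. [r6c2∈{7}] only 7 remains possible at r6c2. So r6c2=7.
Step 23. [r7c8∈{4}] only 4 remains possible at r7c8. So r7c8=4.
Step 24. [r6c3∈{4}] r6c3's peers cover all but 4 ⇒ r6c3=4.
Step 25. [r2c2∈{1}] r2c2 has the single candidate 1, so r2c2=1.
Step 26. [r7c3∈{6}] r7c3 has the single candidate 6 ⇒ r7c3=6.
Step 27. [r2c8∈{3}] r2c8 has the single candidate 3, so r2c8=3.
Step 28. [r2c6∈{8}] only 8 remains possible at r2c6. So r2c6=8.
Step 29. [r8c9∈{2}] r8c9 has the single candidate 2, so r8c9=2.
Step 30. [r5c6∈{4}] r5c6's peers cover all but 4. So r5c6=4.
Step 31. [r8c8∈{5}] r8c8 has the single candidate 5 ⇒ r8c8=5.
Step 32. [r9c9∈{6}] r9c9 is down to just 6. So r9c9=6.
Step 33. [r9c8∈{8}] nothing but 8 survives at r9c8, so r9c8=8.
Step 34. [r5c9∈{3}] r5c9 is down to just 3, so r5c9=3.
Step 35. [r7c1∈{7}] r7c1 is down to just 7, so r7c1=7.
Step 36. [r3c5∈{3}] only 3 remains possible at r3c5, so r3c5=3.
Step 37. [r1c4∈{5}] nothing but 5 survives at r1c4 ⇒ r1c4=5.
Step 38. [r2c4∈{9}] only 9 remains possible at r2c4, so r2c4=9.
Step 39. [r8c7∈{7}] nothing but 7 survives at r8c7, so r8c7=7.

Answer: 8 3 9 5 2 6 4 1 7 / 2 1 7 9 4 8 6 3 5 / 6 4 5 7 3 1 8 2 9 / 5 6 8 1 7 3 2 9 4 / 1 9 2 8 6 4 5 7 3 / 3 7 4 2 9 5 1 6 8 / 7 5 6 3 8 2 9 4 1 / 4 8 3 6 1 9 7 5 2 / 9 2 1 4 5 7 3 8 6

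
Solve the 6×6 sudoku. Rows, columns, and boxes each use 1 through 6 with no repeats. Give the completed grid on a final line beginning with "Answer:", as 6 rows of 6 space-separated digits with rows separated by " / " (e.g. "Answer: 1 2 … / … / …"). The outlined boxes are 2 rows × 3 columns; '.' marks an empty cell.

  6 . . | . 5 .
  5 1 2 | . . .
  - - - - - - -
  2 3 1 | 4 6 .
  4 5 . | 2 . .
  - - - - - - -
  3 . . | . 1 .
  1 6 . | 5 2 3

Step 1. [r5c6∈{4,6}] in box 6, 4 fits only at r5c6, so r5c6=4.
Step 2. [r1c4∈{1,3}] 1 has one home in col 4: r1c4 ⇒ r1c4=1.
Step 3. [r2c4∈{3,6}] r2c4 is the only open cell in col 4 admitting 3, so r2c4=3.
Step 4. [r1c2∈{4}] only 4 remains possible at r1c2. So r1c2=4.
Step 5. [r5c2∈{2}] only 2 remains possible at r5c2. So r5c2=2.
Step 6. [r4c3∈{6}] only 6 remains possible at r4c3. So r4c3=6.
Step 7. [r2c6∈{6}] only 6 remains possible at r2c6, so r2c6=6.
Step 8. [r5c3∈{5}] r5c3 is down to just 5. So r5c3=5.
Step 9. [r2c5∈{4}] r2c5's peers cover all but 4 ⇒ r2c5=4.
Step 10. [r1c6∈{2}] r1c6 has the single candidate 2. So r1c6=2.
Step 11. [r1c3∈{3}] only 3 remains possible at r1c3, so r1c3=3.
Step 12. [r3c6∈{5}] only 5 remains possible at r3c6 ⇒ r3c6=5.
Step 13. [r4c5∈{3}] r4c5 has the single candidate 3, so r4c5=3.
Step 14. [r6c3∈{4}] only 4 remains possible at r6c3 ⇒ r6c3=4.
Step 15. [r5c4∈{6}] nothing but 6 survives at r5c4 ⇒ r5c4=6.
Step 16. [r4c6∈{1}] r4c6's peers cover all but 1 ⇒ r4c6=1.

Answer: 6 4 3 1 5 2 / 5 1 2 3 4 6 / 2 3 1 4 6 5 / 4 5 6 2 3 1 / 3 2 5 6 1 4 / 1 6 4 5 2 3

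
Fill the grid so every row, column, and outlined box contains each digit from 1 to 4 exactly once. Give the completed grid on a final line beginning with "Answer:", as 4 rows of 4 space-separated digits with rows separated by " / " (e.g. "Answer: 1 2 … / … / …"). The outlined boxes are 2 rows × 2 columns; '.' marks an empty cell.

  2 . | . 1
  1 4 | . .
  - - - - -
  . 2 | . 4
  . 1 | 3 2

Step 1. [r1c3∈{4}] only 4 remains possible at r1c3 ⇒ r1c3=4.
Step 2. [r3c3∈{1}] r3c3 is down to just 1. So r3c3=1.
Step 3. [r3c1∈{3}] r3c1 has the single candidate 3. So r3c1=3.
Step 4. [r2c3∈{2}] r2c3 is down to just 2 ⇒ r2c3=2.
Step 5. [r2c4∈{3}] nothing but 3 survives at r2c4. So r2c4=3.
Step 6. [r4c1∈{4}] only 4 remains possible at r4c1. So r4c1=4.
Step 7. [r1c2∈{3}] only 3 remains possible at r1c2 ⇒ r1c2=3.

Answer: 2 3 4 1 / 1 4 2 3 / 3 2 1 4 / 4 1 3 2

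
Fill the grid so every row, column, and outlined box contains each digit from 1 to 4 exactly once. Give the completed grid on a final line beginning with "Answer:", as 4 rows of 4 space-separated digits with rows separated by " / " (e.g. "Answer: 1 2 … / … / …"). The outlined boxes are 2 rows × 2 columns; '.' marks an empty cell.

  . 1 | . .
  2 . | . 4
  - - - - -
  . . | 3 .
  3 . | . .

Step 1. [r4c3∈{1,2,4}] in col 3, 4 fits only at r4c3, so r4c3=4.
Step 2. [r3c1∈{1,4}] col 1 places 1 nowhere but r3c1. So r3c1=1.
Step 3. [r3c4∈{2}] nothing but 2 survives at r3c4. So r3c4=2.
Step 4. [r2c3∈{1}] r2c3 has the single candidate 1, so r2c3=1.
Step 5. [r2c2∈{3}] nothing but 3 survives at r2c2. So r2c2=3.
Step 6. [r1c4∈{3}] r1c4's peers cover all but 3, so r1c4=3.
Step 7. [r1c3∈{2}] only 2 remains possible at r1c3 ⇒ r1c3=2.
Step 8. [r3c2∈{4}] r3c2's peers cover all but 4, so r3c2=4.
Step 9. [r4c4∈{1}] r4c4 has the single candidate 1, so r4c4=1.
Step 10. [r1c1∈{4}] r1c1 has the single candidate 4, so r1c1=4.
Step 11. [r4c2∈{2}] r4c2 is down to just 2. So r4c2=2.

Answer: 4 1 2 3 / 2 3 1 4 / 1 4 3 2 / 3 2 4 1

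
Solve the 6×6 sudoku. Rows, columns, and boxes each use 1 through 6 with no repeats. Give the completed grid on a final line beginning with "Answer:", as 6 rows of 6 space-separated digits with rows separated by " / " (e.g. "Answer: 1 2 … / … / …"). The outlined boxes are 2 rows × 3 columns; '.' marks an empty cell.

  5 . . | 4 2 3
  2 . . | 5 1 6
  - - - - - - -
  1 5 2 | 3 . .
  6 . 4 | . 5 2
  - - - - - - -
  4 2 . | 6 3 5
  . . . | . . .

Step 1. [r6c6∈{1,4}] r6c6 is the only open cell in col 6 admitting 1 ⇒ r6c6=1.
Step 2. [r2c3∈{3}] r2c3's peers cover all but 3. So r2c3=3.
Step 3. [r1c2∈{1,6}] across col 2, 1 lands solely at r1c2, so r1c2=1.
Step 4. [r6c2∈{3,6}] r6c2 is the only open cell in col 2 admitting 6, so r6c2=6.
Step 5. [r3c6∈{4}] only 4 remains possible at r3c6 ⇒ r3c6=4.
Step 6. [r6c5∈{4}] r6c5 is down to just 4, so r6c5=4.
Step 7. [r2c2∈{4}] only 4 remains possible at r2c2 ⇒ r2c2=4.
Step 8. [r3c5∈{6}] only 6 remains possible at r3c5, so r3c5=6.
Step 9. [r5c3∈{1}] r5c3 has the single candidate 1 ⇒ r5c3=1.
Step 10. [r6c1∈{3}] r6c1's peers cover all but 3, so r6c1=3.
Step 11. [r1c3∈{6}] r1c3 is down to just 6, so r1c3=6.
Step 12. [r6c3∈{5}] r6c3's peers cover all but 5, so r6c3=5.
Step 13. [r4c2∈{3}] r4c2 has the single candidate 3, so r4c2=3.
Step 14. [r6c4∈{2}] only 2 remains possible at r6c4 ⇒ r6c4=2.
Step 15. [r4c4∈{1}] r4c4 has the single candidate 1. So r4c4=1.

Answer: 5 1 6 4 2 3 / 2 4 3 5 1 6 / 1 5 2 3 6 4 / 6 3 4 1 5 2 / 4 2 1 6 3 5 / 3 6 5 2 4 1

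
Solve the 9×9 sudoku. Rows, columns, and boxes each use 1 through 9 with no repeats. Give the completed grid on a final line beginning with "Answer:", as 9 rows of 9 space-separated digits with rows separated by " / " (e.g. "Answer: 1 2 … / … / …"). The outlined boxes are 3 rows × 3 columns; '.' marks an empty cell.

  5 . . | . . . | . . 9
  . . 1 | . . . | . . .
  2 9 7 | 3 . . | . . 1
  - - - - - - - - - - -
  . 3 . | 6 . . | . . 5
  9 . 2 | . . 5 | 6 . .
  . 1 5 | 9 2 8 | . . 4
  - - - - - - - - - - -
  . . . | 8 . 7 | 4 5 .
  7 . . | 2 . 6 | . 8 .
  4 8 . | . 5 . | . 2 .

Step 1. [r3c6∈{4}] r3c6 is down to just 4, so r3c6=4.
Step 2. [r8c9∈{3}] nothing but 3 survives at r8c9 ⇒ r8c9=3.
Step 3. [r4c6∈{1}] r4c6 has the single candidate 1 ⇒ r4c6=1.
Step 4. [r2c9∈{2,6,7,8}] col 9 places 2 nowhere but r2c9. So r2c9=2.
Step 5. [r5c2∈{4,7}] in col 2, 7 fits only at r5c2, so r5c2=7.
Step 6. [r4c5∈{4,7}] r4c5 is the only open cell in box 5 admitting 7. So r4c5=7.
Step 7. [r9c4∈{1}] r9c4's peers cover all but 1, so r9c4=1.
Step 8. [r7c9∈{6}] r7c9's peers cover all but 6. So r7c9=6.
Step 9. [r8c3∈{9}] r8c3 has the single candidate 9, so r8c3=9.
Step 10. [r7c3∈{3}] r7c3 has the single candidate 3, so r7c3=3.
Step 11. [r2c1∈{3,6,8}] col 1 places 3 nowhere but r2c1. So r2c1=3.
Step 12. [r1c3∈{4,6,8}] r1c3 is the only open cell in box 1 admitting 8 ⇒ r1c3=8.
Step 13. [r3c8∈{6}] nothing but 6 survives at r3c8, so r3c8=6.
Step 14. [r9c7∈{7,9}] box 9 places 9 nowhere but r9c7 ⇒ r9c7=9.
Step 15. [r1c4∈{7}] r1c4's peers cover all but 7. So r1c4=7.
Step 16. [r5c5∈{3,4}] r5c5 is the only open cell in col 5 admitting 3. So r5c5=3.
Step 17. [r3c5∈{8}] nothing but 8 survives at r3c5, so r3c5=8.
Step 18. [r2c7∈{5,7,8}] 8 has one home in row 2: r2c7. So r2c7=8.
Step 19. [r2c8∈{4,7}] row 2 places 7 nowhere but r2c8 ⇒ r2c8=7.
Step 20. [r1c8∈{3,4}] 4 has one home in col 8: r1c8, so r1c8=4.
Step 21. [r1c2∈{6}] nothing but 6 survives at r1c2, so r1c2=6.
Step 22. [r6c7∈{3,7}] across row 6, 7 lands solely at r6c7, so r6c7=7.
Step 23. [r2c6∈{9}] nothing but 9 survives at r2c6 ⇒ r2c6=9.
Step 24. [r5c8∈{1}] nothing but 1 survives at r5c8 ⇒ r5c8=1.
Step 25. [r4c7∈{2}] r4c7 is down to just 2 ⇒ r4c7=2.
Step 26. [r1c7∈{3}] only 3 remains possible at r1c7, so r1c7=3.
Step 27. [r2c5∈{6}] r2c5 has the single candidate 6, so r2c5=6.
Step 28. [r7c1∈{1}] r7c1 is down to just 1, so r7c1=1.
Step 29. [r8c7∈{1}] only 1 remains possible at r8c7. So r8c7=1.
Step 30. [r9c9∈{7}] r9c9 is down to just 7. So r9c9=7.
Step 31. [r2c4∈{5}] r2c4's peers cover all but 5 ⇒ r2c4=5.
Step 32. [r2c2∈{4}] nothing but 4 survives at r2c2 ⇒ r2c2=4.
Step 33. [r9c6∈{3}] r9c6's peers cover all but 3. So r9c6=3.
Step 34. [r3c7∈{5}] r3c7 has the single candidate 5 ⇒ r3c7=5.
Step 35. [r4c8∈{9}] r4c8's peers cover all but 9, so r4c8=9.
Step 36. [r5c9∈{8}] r5c9's peers cover all but 8. So r5c9=8.
Step 37. [r4c3∈{4}] nothing but 4 survives at r4c3, so r4c3=4.
Step 38. [r6c1∈{6}] r6c1 is down to just 6. So r6c1=6.
Step 39. [r8c2∈{5}] r8c2 is down to just 5. So r8c2=5.
Step 40. [r5c4∈{4}] r5c4's peers cover all but 4 ⇒ r5c4=4.
Step 41. [r6c8∈{3}] nothing but 3 survives at r6c8 ⇒ r6c8=3.
Step 42. [r7c2∈{2}] only 2 remains possible at r7c2, so r7c2=2.
Step 43. [r1c6∈{2}] r1c6 has the single candidate 2, so r1c6=2.
Step 44. [r9c3∈{6}] only 6 remains possible at r9c3, so r9c3=6.
Step 45. [r7c5∈{9}] r7c5's peers cover all but 9, so r7c5=9.
Step 46. [r1c5∈{1}] only 1 remains possible at r1c5, so r1c5=1.
Step 47. [r4c1∈{8}] only 8 remains possible at r4c1, so r4c1=8.
Step 48. [r8c5∈{4}] r8c5's peers cover all but 4 ⇒ r8c5=4.

Answer: 5 6 8 7 1 2 3 4 9 / 3 4 1 5 6 9 8 7 2 / 2 9 7 3 8 4 5 6 1 / 8 3 4 6 7 1 2 9 5 / 9 7 2 4 3 5 6 1 8 / 6 1 5 9 2 8 7 3 4 / 1 2 3 8 9 7 4 5 6 / 7 5 9 2 4 6 1 8 3 / 4 8 6 1 5 3 9 2 7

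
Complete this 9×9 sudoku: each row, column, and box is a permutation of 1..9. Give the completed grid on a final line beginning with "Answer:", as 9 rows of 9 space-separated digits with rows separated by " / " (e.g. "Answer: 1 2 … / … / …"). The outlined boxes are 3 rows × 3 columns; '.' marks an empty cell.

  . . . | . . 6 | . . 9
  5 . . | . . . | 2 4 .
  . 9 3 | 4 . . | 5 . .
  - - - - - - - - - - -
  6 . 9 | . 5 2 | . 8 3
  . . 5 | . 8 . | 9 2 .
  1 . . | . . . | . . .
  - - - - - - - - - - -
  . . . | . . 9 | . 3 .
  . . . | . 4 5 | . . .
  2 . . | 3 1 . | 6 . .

Step 1. [r1c4∈{1,2,5,7,8}] in row 1, 5 fits only at r1c4 ⇒ r1c4=5.
Step 2. [r8c1∈{3,7,8,9}] col 1 places 9 nowhere but r8c1 ⇒ r8c1=9.
Step 3. [r8c2∈{1,3,6,7,8}] across row 8, 3 lands solely at r8c2 ⇒ r8c2=3.
Step 4. [r1c7∈{1,3,7,8}] in col 7, 3 fits only at r1c7, so r1c7=3.
Step 5. [r3c5∈{2,7}] row 3 places 2 nowhere but r3c5. So r3c5=2.
Step 6. [r1c5∈{7}] r1c5's peers cover all but 7, so r1c5=7.
Step 7. [r1c8∈{1}] r1c8 has the single candidate 1, so r1c8=1.
Step 8. [r8c8∈{7}] r8c8 is down to just 7. So r8c8=7.
Step 9. [r7c5∈{6}] nothing but 6 survives at r7c5, so r7c5=6.
Step 10. [r2c2∈{1,6,7,8}] r2c2 is the only open cell in col 2 admitting 6. So r2c2=6.
Step 11. [r7c2∈{1,4,5,7,8}] r7c2 is the only open cell in col 2 admitting 1 ⇒ r7c2=1.
Step 12. [r7c9∈{2,4,5,8}] 5 has one home in row 7: r7c9 ⇒ r7c9=5.
Step 13. [r2c3∈{1,7,8}] r2c3 is the only open cell in col 3 admitting 1. So r2c3=1.
Step 14. [r2c9∈{7,8}] in row 2, 7 fits only at r2c9. So r2c9=7.
Step 15. [r3c9∈{6,8}] in box 3, 8 fits only at r3c9. So r3c9=8.
Step 16. [r9c9∈{4}] nothing but 4 survives at r9c9. So r9c9=4.
Step 17. [r7c7∈{8}] r7c7's peers cover all but 8, so r7c7=8.
Step 18. [r6c9∈{6}] r6c9's peers cover all but 6, so r6c9=6.
Step 19. [r5c9∈{1}] only 1 remains possible at r5c9. So r5c9=1.
Step 20. [r5c1∈{3,4,7}] 3 has one home in col 1: r5c1 ⇒ r5c1=3.
Step 21. [r1c1∈{4,8}] col 1 places 8 nowhere but r1c1 ⇒ r1c1=8.
Step 22. [r9c2∈{5,7,8}] in row 9, 5 fits only at r9c2. So r9c2=5.
Step 23. [r6c2∈{2,4,7,8}] in col 2, 8 fits only at r6c2. So r6c2=8.
Step 24. [r6c3∈{2,4,7}] r6c3 is the only open cell in row 6 admitting 2, so r6c3=2.
Step 25. [r7c4∈{2,7}] in row 7, 2 fits only at r7c4, so r7c4=2.
Step 26. [r9c6∈{7,8}] box 8 places 7 nowhere but r9c6, so r9c6=7.
Step 27. [r2c6∈{3,8}] col 6 places 8 nowhere but r2c6, so r2c6=8.
Step 28. [r2c5∈{3,9}] in row 2, 3 fits only at r2c5 ⇒ r2c5=3.
Step 29. [r1c3∈{4}] only 4 remains possible at r1c3 ⇒ r1c3=4.
Step 30. [r5c6∈{4}] r5c6's peers cover all but 4, so r5c6=4.
Step 31. [r5c2∈{7}] r5c2's peers cover all but 7, so r5c2=7.
Step 32. [r6c7∈{4,7}] 4 has one home in row 6: r6c7, so r6c7=4.
Step 33. [r6c4∈{7,9}] 7 has one home in row 6: r6c4. So r6c4=7.
Step 34. [r9c3∈{8}] r9c3 has the single candidate 8, so r9c3=8.
Step 35. [r7c1∈{4,7}] 4 has one home in row 7: r7c1, so r7c1=4.
Step 36. [r6c6∈{3}] nothing but 3 survives at r6c6 ⇒ r6c6=3.
Step 37. [r3c8∈{6}] r3c8 is down to just 6. So r3c8=6.
Step 38. [r9c8∈{9}] only 9 remains possible at r9c8. So r9c8=9.
Step 39. [r8c3∈{6}] r8c3's peers cover all but 6. So r8c3=6.
Step 40. [r4c2∈{4}] r4c2 is down to just 4, so r4c2=4.
Step 41. [r6c5∈{9}] r6c5's peers cover all but 9 ⇒ r6c5=9.
Step 42. [r1c2∈{2}] r1c2's peers cover all but 2. So r1c2=2.
Step 43. [r2c4∈{9}] r2c4 is down to just 9 ⇒ r2c4=9.
Step 44. [r8c7∈{1}] r8c7 is down to just 1, so r8c7=1.
Step 45. [r7c3∈{7}] only 7 remains possible at r7c3. So r7c3=7.
Step 46. [r4c4∈{1}] r4c4's peers cover all but 1 ⇒ r4c4=1.
Step 47. [r6c8∈{5}] r6c8 has the single candidate 5, so r6c8=5.
Step 48. [r3c6∈{1}] r3c6 has the single candidate 1, so r3c6=1.
Step 49. [r8c9∈{2}] nothing but 2 survives at r8c9. So r8c9=2.
Step 50. [r3c1∈{7}] r3c1 has the single candidate 7. So r3c1=7.
Step 51. [r5c4∈{6}] r5c4 is down to just 6. So r5c4=6.
Step 52. [r4c7∈{7}] r4c7's peers cover all but 7. So r4c7=7.
Step 53. [r8c4∈{8}] r8c4 is down to just 8. So r8c4=8.

Answer: 8 2 4 5 7 6 3 1 9 / 5 6 1 9 3 8 2 4 7 / 7 9 3 4 2 1 5 6 8 / 6 4 9 1 5 2 7 8 3 / 3 7 5 6 8 4 9 2 1 / 1 8 2 7 9 3 4 5 6 / 4 1 7 2 6 9 8 3 5 / 9 3 6 8 4 5 1 7 2 / 2 5 8 3 1 7 6 9 4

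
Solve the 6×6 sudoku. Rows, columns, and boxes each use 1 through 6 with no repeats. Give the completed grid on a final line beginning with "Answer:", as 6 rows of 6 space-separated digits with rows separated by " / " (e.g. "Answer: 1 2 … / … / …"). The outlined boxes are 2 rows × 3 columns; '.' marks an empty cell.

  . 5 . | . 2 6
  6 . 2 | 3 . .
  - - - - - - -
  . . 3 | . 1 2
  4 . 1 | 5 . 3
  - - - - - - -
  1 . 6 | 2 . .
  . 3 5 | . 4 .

Step 1. [r2c6∈{1,4,5}] col 6 places 4 nowhere but r2c6 ⇒ r2c6=4.
Step 2. [r6c4∈{1,6}] 6 has one home in row 6: r6c4 ⇒ r6c4=6.
Step 3. [r3c2∈{6}] r3c2 is down to just 6 ⇒ r3c2=6.
Step 4. [r2c5∈{5}] r2c5's peers cover all but 5, so r2c5=5.
Step 5. [r5c5∈{3}] only 3 remains possible at r5c5, so r5c5=3.
Step 6. [r6c6∈{1}] r6c6 is down to just 1, so r6c6=1.
Step 7. [r6c1∈{2}] r6c1's peers cover all but 2. So r6c1=2.
Step 8. [r1c1∈{3}] r1c1's peers cover all but 3, so r1c1=3.
Step 9. [r4c2∈{2}] only 2 remains possible at r4c2. So r4c2=2.
Step 10. [r1c4∈{1}] nothing but 1 survives at r1c4, so r1c4=1.
Step 11. [r5c2∈{4}] r5c2 is down to just 4, so r5c2=4.
Step 12. [r1c3∈{4}] only 4 remains possible at r1c3 ⇒ r1c3=4.
Step 13. [r3c1∈{5}] nothing but 5 survives at r3c1. So r3c1=5.
Step 14. [r2c2∈{1}] nothing but 1 survives at r2c2, so r2c2=1.
Step 15. [r5c6∈{5}] only 5 remains possible at r5c6. So r5c6=5.
Step 16. [r4c5∈{6}] r4c5's peers cover all but 6 ⇒ r4c5=6.
Step 17. [r3c4∈{4}] nothing but 4 survives at r3c4, so r3c4=4.

Answer: 3 5 4 1 2 6 / 6 1 2 3 5 4 / 5 6 3 4 1 2 / 4 2 1 5 6 3 / 1 4 6 2 3 5 / 2 3 5 6 4 1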